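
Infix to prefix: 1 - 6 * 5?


'*' binds tighter: tree is (- 1 (* 6 5))
Prefix: - 1 * 6 5


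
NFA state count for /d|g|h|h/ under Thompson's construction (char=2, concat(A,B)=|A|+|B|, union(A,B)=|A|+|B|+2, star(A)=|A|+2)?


Syntax tree has 4 char leaf(s), 3 union(s), 0 star(s)
chars contribute 4×2 = 8; each union adds +2; each star adds +2
Total: 8 + 6 + 0 = 14 states


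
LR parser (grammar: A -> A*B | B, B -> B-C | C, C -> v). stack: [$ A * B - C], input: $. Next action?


handle 'B-C' on top
Action: reduce (B -> B-C)


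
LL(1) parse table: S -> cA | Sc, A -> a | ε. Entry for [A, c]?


For [A, c]: ε is nullable and 'c' ∈ FOLLOW(A)
Entry: A -> ε


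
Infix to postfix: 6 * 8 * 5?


Left to right (same or higher precedence on left)
Postfix: 6 8 * 5 *


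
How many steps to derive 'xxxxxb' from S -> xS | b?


Derivation: S => xS => xxS => xxxS => xxxxS => xxxxxS => xxxxxb
Steps: 6


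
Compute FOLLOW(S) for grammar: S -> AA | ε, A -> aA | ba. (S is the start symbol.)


$ ∈ FOLLOW(S). For each A -> αBβ: add FIRST(β)\{ε} to FOLLOW(B); if β nullable, add FOLLOW(A).
FOLLOW(S) = {$}


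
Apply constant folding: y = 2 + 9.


2 + 9 = 11 at compile time
Optimized: y = 11


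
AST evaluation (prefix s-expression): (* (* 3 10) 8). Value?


Evaluate inner: (* 3 10) = 30
Evaluate root: (* 30 8) = 240
Result: 240


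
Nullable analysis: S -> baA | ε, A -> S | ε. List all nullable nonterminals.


A nonterminal is nullable iff some alternative derives ε (directly, or every symbol in it is nullable)
Nullable: {A, S}


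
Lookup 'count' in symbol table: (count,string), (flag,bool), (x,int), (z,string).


Lookup 'count' → type string


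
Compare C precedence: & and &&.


'&' is bitwise AND (level 5); '&&' is logical AND (level 2)
Higher level binds tighter
'&' has higher precedence than '&&'


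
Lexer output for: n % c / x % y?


Scan left to right, longest-match per lexeme
Tokens: ID(n), OP(%), ID(c), OP(/), ID(x), OP(%), ID(y)


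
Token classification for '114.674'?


Pattern: digits with a decimal point
Type: FLOAT_LITERAL


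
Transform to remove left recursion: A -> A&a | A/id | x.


Left-recursive alternatives: A&a, A/id; non-recursive: x
Introduce A': A -> xA', A' -> &aA' | /idA' | ε


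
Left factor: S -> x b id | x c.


Common prefix: 'x'
Factored: S -> x S', S' -> b id | c


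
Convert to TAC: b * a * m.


Break into single-operator statements:
t1 = b * a
t2 = t1 * m


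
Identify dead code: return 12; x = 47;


statement follows a return and is unreachable
Dead: 'x = 47'


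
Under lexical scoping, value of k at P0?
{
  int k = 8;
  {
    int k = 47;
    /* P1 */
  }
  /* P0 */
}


k declared in the same block as P0
k = 8


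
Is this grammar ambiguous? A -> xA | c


right-linear, alternatives start with distinct terminals 'x' vs 'c': unique leftmost derivation
Unambiguous


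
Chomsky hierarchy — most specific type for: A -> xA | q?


Right-linear: every RHS is a terminal or a terminal followed by one nonterminal
Classification: Type 3 (Regular)


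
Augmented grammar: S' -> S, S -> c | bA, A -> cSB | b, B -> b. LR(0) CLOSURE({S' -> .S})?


Start: S' -> .S
For each item with dot before a nonterminal B, add B -> .γ for every B-production
Closure: [S' -> .S, S -> .c, S -> .bA]


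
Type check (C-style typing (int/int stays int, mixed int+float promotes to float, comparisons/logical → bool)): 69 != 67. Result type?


Operand types: int != int
Rule: comparison yields bool
Result type: bool


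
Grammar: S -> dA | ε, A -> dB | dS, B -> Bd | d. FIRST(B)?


Per alternative of B: FIRST(Bd) = {d}; FIRST(d) = {d}
FIRST(B) = {d}


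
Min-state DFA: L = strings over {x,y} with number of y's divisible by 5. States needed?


Track (count of y) mod 5: states 0..4, accept at 0
Minimal DFA: 5 states


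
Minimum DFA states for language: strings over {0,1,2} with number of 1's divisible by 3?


Track (count of 1) mod 3: states 0..2, accept at 0
Minimal DFA: 3 states


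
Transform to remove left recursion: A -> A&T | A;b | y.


Left-recursive alternatives: A&T, A;b; non-recursive: y
Introduce A': A -> yA', A' -> &TA' | ;bA' | ε


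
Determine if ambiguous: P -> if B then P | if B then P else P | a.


dangling else: 'if B then if B then a else a' parses two ways
Ambiguous


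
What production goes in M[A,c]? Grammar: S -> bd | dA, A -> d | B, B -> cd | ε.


For [A, c]: 'c' ∈ FIRST(B)
Entry: A -> B


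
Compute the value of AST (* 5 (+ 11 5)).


Evaluate inner: (+ 11 5) = 16
Evaluate root: (* 5 16) = 80
Result: 80


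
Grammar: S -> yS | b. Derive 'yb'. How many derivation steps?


Derivation: S => yS => yb
Steps: 2


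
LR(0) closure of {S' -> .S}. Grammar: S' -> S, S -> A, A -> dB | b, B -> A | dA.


Start: S' -> .S
For each item with dot before a nonterminal B, add B -> .γ for every B-production
Closure: [S' -> .S, S -> .A, A -> .dB, A -> .b]


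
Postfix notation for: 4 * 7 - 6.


Left to right (same or higher precedence on left)
Postfix: 4 7 * 6 -


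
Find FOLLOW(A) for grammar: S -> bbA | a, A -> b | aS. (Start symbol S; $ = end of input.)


$ ∈ FOLLOW(S). For each A -> αBβ: add FIRST(β)\{ε} to FOLLOW(B); if β nullable, add FOLLOW(A).
FOLLOW(A) = {$}


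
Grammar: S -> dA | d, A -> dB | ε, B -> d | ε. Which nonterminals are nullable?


A nonterminal is nullable iff some alternative derives ε (directly, or every symbol in it is nullable)
Nullable: {A, B}


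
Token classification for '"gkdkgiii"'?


Pattern: double-quoted sequence
Type: STRING_LITERAL


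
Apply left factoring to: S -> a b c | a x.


Common prefix: 'a'
Factored: S -> a S', S' -> b c | x


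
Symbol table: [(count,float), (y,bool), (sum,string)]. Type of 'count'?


Lookup 'count' → type float


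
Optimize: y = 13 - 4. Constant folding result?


13 - 4 = 9 at compile time
Optimized: y = 9


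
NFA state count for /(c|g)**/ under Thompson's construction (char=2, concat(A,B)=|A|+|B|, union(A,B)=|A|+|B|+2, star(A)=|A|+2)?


Syntax tree has 2 char leaf(s), 1 union(s), 2 star(s)
chars contribute 2×2 = 4; each union adds +2; each star adds +2
Total: 4 + 2 + 4 = 10 states


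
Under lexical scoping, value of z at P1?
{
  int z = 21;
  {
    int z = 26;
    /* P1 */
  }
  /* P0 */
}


z declared in the same block as P1
z = 26


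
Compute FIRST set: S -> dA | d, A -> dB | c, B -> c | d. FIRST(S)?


Per alternative of S: FIRST(dA) = {d}; FIRST(d) = {d}
FIRST(S) = {d}


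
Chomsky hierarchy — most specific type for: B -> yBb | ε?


Single nonterminal LHS, but y^n b^n is not regular
Classification: Type 2 (Context-Free)


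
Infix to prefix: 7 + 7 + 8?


left-to-right (same/higher precedence on left): tree is (+ (+ 7 7) 8)
Prefix: + + 7 7 8


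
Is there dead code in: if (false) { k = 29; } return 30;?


condition is constant false, so the whole block is unreachable
Dead: 'if (false) { k = 29; }'


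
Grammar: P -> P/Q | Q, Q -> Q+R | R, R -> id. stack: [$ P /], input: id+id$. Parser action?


no handle ('P/' is not any RHS); shift 'id'
Action: shift


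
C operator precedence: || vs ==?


'==' is equality (level 6); '||' is logical OR (level 1)
Higher level binds tighter
'==' has higher precedence than '||'


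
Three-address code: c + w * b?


Break into single-operator statements:
t1 = w * b
t2 = c + t1


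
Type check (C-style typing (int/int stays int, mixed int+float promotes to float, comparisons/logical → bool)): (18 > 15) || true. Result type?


Operand types: bool || bool
Rule: logical operators take bool operands and yield bool
Result type: bool


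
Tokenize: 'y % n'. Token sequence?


Scan left to right, longest-match per lexeme
Tokens: ID(y), OP(%), ID(n)


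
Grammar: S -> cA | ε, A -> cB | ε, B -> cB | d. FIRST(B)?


Per alternative of B: FIRST(cB) = {c}; FIRST(d) = {d}
FIRST(B) = {c, d}


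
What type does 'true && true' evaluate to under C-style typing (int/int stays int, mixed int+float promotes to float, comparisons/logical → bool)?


Operand types: bool && bool
Rule: logical operators take bool operands and yield bool
Result type: bool


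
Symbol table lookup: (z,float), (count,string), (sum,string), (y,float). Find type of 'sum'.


Lookup 'sum' → type string


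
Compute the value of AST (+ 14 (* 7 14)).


Evaluate inner: (* 7 14) = 98
Evaluate root: (+ 14 98) = 112
Result: 112


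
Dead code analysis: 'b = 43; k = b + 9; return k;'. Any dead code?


b is read by k's definition; k is returned
No dead code


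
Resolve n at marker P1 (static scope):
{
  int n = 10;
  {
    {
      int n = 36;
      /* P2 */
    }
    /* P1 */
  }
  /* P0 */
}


P1's block does not declare n; resolves to the enclosing declaration at depth 0
n = 10


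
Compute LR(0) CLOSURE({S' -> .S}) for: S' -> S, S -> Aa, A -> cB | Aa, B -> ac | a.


Start: S' -> .S
For each item with dot before a nonterminal B, add B -> .γ for every B-production
Closure: [S' -> .S, S -> .Aa, A -> .cB, A -> .Aa]


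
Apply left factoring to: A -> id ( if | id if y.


Common prefix: 'id'
Factored: A -> id A', A' -> ( if | if y


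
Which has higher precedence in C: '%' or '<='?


'%' is multiplicative (level 10); '<=' is relational (level 7)
Higher level binds tighter
'%' has higher precedence than '<='


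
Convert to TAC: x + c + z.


Break into single-operator statements:
t1 = x + c
t2 = t1 + z


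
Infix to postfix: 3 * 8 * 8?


Left to right (same or higher precedence on left)
Postfix: 3 8 * 8 *


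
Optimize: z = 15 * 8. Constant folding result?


15 * 8 = 120 at compile time
Optimized: z = 120


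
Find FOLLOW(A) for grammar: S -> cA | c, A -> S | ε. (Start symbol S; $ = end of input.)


$ ∈ FOLLOW(S). For each A -> αBβ: add FIRST(β)\{ε} to FOLLOW(B); if β nullable, add FOLLOW(A).
FOLLOW(A) = {$}


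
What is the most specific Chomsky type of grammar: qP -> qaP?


LHS has context (more than one symbol) and |LHS| ≤ |RHS|
Classification: Type 1 (Context-Sensitive)


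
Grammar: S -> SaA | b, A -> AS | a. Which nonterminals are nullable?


A nonterminal is nullable iff some alternative derives ε (directly, or every symbol in it is nullable)
Nullable: {}


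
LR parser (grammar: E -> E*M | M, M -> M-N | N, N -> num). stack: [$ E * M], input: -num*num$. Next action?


'-' can extend M; shift to build M -> M-N
Action: shift


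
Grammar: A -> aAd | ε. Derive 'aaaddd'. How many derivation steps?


Derivation: A => aAd => aaAdd => aaaAddd => aaaddd
Steps: 4


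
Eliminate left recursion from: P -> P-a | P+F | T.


Left-recursive alternatives: P-a, P+F; non-recursive: T
Introduce P': P -> TP', P' -> -aP' | +FP' | ε


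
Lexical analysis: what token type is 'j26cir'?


Pattern: letter/underscore followed by alphanumerics, not a keyword
Type: IDENTIFIER


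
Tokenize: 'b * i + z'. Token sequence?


Scan left to right, longest-match per lexeme
Tokens: ID(b), OP(*), ID(i), OP(+), ID(z)


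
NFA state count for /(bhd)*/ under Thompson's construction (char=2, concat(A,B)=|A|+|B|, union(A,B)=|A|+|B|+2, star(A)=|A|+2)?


Syntax tree has 3 char leaf(s), 0 union(s), 1 star(s)
chars contribute 3×2 = 6; each union adds +2; each star adds +2
Total: 6 + 0 + 2 = 8 states


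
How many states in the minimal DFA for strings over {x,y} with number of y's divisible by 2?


Track (count of y) mod 2: states 0..1, accept at 0
Minimal DFA: 2 states


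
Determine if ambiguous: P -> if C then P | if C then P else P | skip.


dangling else: 'if C then if C then skip else skip' parses two ways
Ambiguous


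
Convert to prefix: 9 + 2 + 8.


left-to-right (same/higher precedence on left): tree is (+ (+ 9 2) 8)
Prefix: + + 9 2 8


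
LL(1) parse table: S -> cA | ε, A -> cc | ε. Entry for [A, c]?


For [A, c]: 'c' ∈ FIRST(cc)
Entry: A -> cc


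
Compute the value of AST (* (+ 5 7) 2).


Evaluate inner: (+ 5 7) = 12
Evaluate root: (* 12 2) = 24
Result: 24


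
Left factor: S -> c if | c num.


Common prefix: 'c'
Factored: S -> c S', S' -> if | num


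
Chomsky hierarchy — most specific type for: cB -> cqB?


LHS has context (more than one symbol) and |LHS| ≤ |RHS|
Classification: Type 1 (Context-Sensitive)


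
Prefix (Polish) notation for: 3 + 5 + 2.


left-to-right (same/higher precedence on left): tree is (+ (+ 3 5) 2)
Prefix: + + 3 5 2


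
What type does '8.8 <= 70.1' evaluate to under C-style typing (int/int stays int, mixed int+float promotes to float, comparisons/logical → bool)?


Operand types: float <= float
Rule: comparison yields bool
Result type: bool


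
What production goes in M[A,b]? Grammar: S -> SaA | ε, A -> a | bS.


For [A, b]: 'b' ∈ FIRST(bS)
Entry: A -> bS


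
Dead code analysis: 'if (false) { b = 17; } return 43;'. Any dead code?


condition is constant false, so the whole block is unreachable
Dead: 'if (false) { b = 17; }'


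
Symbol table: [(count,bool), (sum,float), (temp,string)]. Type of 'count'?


Lookup 'count' → type bool


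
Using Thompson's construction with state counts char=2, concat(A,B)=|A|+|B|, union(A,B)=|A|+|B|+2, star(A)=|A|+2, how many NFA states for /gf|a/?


Syntax tree has 3 char leaf(s), 1 union(s), 0 star(s)
chars contribute 3×2 = 6; each union adds +2; each star adds +2
Total: 6 + 2 + 0 = 8 states


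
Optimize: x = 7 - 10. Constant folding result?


7 - 10 = -3 at compile time
Optimized: x = -3


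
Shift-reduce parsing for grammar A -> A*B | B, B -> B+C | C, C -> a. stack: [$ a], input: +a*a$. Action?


'a' on top is the handle for C -> a
Action: reduce (C -> a)


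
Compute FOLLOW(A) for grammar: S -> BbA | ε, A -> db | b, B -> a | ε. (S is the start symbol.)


$ ∈ FOLLOW(S). For each A -> αBβ: add FIRST(β)\{ε} to FOLLOW(B); if β nullable, add FOLLOW(A).
FOLLOW(A) = {$}


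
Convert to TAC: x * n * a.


Break into single-operator statements:
t1 = x * n
t2 = t1 * a


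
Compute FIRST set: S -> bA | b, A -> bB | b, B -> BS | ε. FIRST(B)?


Per alternative of B: FIRST(BS) = {b}; FIRST(ε) = {ε}
FIRST(B) = {b, ε}


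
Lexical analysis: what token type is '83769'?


Pattern: digits only
Type: INTEGER_LITERAL


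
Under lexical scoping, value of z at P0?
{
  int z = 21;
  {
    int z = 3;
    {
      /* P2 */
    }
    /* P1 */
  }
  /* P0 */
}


z declared in the same block as P0
z = 21


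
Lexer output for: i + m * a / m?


Scan left to right, longest-match per lexeme
Tokens: ID(i), OP(+), ID(m), OP(*), ID(a), OP(/), ID(m)


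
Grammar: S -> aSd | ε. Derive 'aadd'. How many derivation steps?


Derivation: S => aSd => aaSdd => aadd
Steps: 3


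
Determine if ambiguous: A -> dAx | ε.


balanced d^n…x^n: each string has a unique parse
Unambiguous


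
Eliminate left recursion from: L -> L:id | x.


Left-recursive alternatives: L:id; non-recursive: x
Introduce L': L -> xL', L' -> :idL' | ε


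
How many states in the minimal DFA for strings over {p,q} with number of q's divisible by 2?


Track (count of q) mod 2: states 0..1, accept at 0
Minimal DFA: 2 states


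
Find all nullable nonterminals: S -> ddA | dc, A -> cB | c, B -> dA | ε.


A nonterminal is nullable iff some alternative derives ε (directly, or every symbol in it is nullable)
Nullable: {B}


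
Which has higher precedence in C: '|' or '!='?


'!=' is equality (level 6); '|' is bitwise OR (level 3)
Higher level binds tighter
'!=' has higher precedence than '|'


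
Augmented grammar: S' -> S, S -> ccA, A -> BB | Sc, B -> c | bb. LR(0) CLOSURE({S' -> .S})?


Start: S' -> .S
For each item with dot before a nonterminal B, add B -> .γ for every B-production
Closure: [S' -> .S, S -> .ccA]


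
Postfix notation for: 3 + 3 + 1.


Left to right (same or higher precedence on left)
Postfix: 3 3 + 1 +


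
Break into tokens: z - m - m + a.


Scan left to right, longest-match per lexeme
Tokens: ID(z), OP(-), ID(m), OP(-), ID(m), OP(+), ID(a)


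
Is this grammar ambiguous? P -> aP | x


right-linear, alternatives start with distinct terminals 'a' vs 'x': unique leftmost derivation
Unambiguous


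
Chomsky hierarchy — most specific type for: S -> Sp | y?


Left-linear: every RHS is a terminal or one nonterminal followed by a terminal
Classification: Type 3 (Regular)


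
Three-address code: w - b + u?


Break into single-operator statements:
t1 = w - b
t2 = t1 + u


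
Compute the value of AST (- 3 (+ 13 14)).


Evaluate inner: (+ 13 14) = 27
Evaluate root: (- 3 27) = -24
Result: -24


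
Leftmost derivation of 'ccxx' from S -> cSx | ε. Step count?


Derivation: S => cSx => ccSxx => ccxx
Steps: 3


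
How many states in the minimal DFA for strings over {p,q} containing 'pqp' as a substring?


KMP-style automaton: 3 progress states + 1 absorbing accept = 4
Minimal DFA: 4 states


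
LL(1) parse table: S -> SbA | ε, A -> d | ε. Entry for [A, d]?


For [A, d]: 'd' ∈ FIRST(d)
Entry: A -> d


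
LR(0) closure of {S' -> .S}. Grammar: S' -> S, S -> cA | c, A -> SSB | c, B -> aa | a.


Start: S' -> .S
For each item with dot before a nonterminal B, add B -> .γ for every B-production
Closure: [S' -> .S, S -> .cA, S -> .c]


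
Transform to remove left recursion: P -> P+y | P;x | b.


Left-recursive alternatives: P+y, P;x; non-recursive: b
Introduce P': P -> bP', P' -> +yP' | ;xP' | ε


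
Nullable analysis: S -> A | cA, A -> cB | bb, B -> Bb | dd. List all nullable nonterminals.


A nonterminal is nullable iff some alternative derives ε (directly, or every symbol in it is nullable)
Nullable: {}


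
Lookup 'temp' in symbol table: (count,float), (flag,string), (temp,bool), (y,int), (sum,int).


Lookup 'temp' → type bool


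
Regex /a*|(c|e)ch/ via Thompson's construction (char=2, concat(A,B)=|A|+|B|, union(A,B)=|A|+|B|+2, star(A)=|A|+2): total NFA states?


Syntax tree has 5 char leaf(s), 2 union(s), 1 star(s)
chars contribute 5×2 = 10; each union adds +2; each star adds +2
Total: 10 + 4 + 2 = 16 states


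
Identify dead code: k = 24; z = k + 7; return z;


k is read by z's definition; z is returned
No dead code


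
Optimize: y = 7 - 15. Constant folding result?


7 - 15 = -8 at compile time
Optimized: y = -8


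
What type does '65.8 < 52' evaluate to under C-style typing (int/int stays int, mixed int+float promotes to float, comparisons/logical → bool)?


Operand types: float < int
Rule: comparison yields bool
Result type: bool


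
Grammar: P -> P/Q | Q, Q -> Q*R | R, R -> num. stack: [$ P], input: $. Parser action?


start symbol P on stack, input exhausted
Action: accept


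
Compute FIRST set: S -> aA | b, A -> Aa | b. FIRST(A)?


Per alternative of A: FIRST(Aa) = {b}; FIRST(b) = {b}
FIRST(A) = {b}


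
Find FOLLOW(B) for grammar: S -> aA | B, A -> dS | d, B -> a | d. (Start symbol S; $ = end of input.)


$ ∈ FOLLOW(S). For each A -> αBβ: add FIRST(β)\{ε} to FOLLOW(B); if β nullable, add FOLLOW(A).
FOLLOW(B) = {$}


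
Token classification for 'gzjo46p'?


Pattern: letter/underscore followed by alphanumerics, not a keyword
Type: IDENTIFIER


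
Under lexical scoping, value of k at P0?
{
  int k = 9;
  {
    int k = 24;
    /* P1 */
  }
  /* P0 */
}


k declared in the same block as P0
k = 9


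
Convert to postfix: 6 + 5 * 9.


* has higher precedence, evaluate 5*9 first
Postfix: 6 5 9 * +


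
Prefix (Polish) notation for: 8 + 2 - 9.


left-to-right (same/higher precedence on left): tree is (- (+ 8 2) 9)
Prefix: - + 8 2 9


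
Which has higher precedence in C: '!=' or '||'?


'!=' is equality (level 6); '||' is logical OR (level 1)
Higher level binds tighter
'!=' has higher precedence than '||'


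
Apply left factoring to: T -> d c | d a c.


Common prefix: 'd'
Factored: T -> d T', T' -> c | a c


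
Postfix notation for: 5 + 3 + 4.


Left to right (same or higher precedence on left)
Postfix: 5 3 + 4 +


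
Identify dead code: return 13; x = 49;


statement follows a return and is unreachable
Dead: 'x = 49'


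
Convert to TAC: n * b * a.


Break into single-operator statements:
t1 = n * b
t2 = t1 * a


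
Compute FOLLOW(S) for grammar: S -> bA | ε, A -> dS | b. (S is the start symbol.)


$ ∈ FOLLOW(S). For each A -> αBβ: add FIRST(β)\{ε} to FOLLOW(B); if β nullable, add FOLLOW(A).
FOLLOW(S) = {$}


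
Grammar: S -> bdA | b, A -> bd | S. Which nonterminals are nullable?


A nonterminal is nullable iff some alternative derives ε (directly, or every symbol in it is nullable)
Nullable: {}


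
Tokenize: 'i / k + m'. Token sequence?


Scan left to right, longest-match per lexeme
Tokens: ID(i), OP(/), ID(k), OP(+), ID(m)


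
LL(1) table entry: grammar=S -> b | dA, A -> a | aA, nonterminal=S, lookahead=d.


For [S, d]: 'd' ∈ FIRST(dA)
Entry: S -> dA


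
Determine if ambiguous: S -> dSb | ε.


balanced d^n…b^n: each string has a unique parse
Unambiguous


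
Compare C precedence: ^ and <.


'<' is relational (level 7); '^' is bitwise XOR (level 4)
Higher level binds tighter
'<' has higher precedence than '^'


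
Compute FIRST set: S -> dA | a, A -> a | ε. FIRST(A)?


Per alternative of A: FIRST(a) = {a}; FIRST(ε) = {ε}
FIRST(A) = {a, ε}


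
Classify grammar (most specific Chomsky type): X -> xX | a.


Right-linear: every RHS is a terminal or a terminal followed by one nonterminal
Classification: Type 3 (Regular)


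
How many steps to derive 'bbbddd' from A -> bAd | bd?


Derivation: A => bAd => bbAdd => bbbddd
Steps: 3


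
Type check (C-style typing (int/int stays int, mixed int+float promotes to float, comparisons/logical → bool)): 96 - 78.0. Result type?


Operand types: int - float
Rule: mixed int/float promotes to float; int/int stays int
Result type: float


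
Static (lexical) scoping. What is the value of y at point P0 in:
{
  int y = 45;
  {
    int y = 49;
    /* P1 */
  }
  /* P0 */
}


y declared in the same block as P0
y = 45


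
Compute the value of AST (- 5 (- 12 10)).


Evaluate inner: (- 12 10) = 2
Evaluate root: (- 5 2) = 3
Result: 3


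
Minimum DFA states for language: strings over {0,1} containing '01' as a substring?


KMP-style automaton: 2 progress states + 1 absorbing accept = 3
Minimal DFA: 3 states


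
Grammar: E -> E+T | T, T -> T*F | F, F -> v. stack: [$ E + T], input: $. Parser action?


handle 'E+T' on top; lookahead ∈ FOLLOW(E) = {+, $}
Action: reduce (E -> E+T)


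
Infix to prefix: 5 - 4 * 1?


'*' binds tighter: tree is (- 5 (* 4 1))
Prefix: - 5 * 4 1


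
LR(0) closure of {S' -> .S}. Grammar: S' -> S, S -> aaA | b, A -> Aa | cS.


Start: S' -> .S
For each item with dot before a nonterminal B, add B -> .γ for every B-production
Closure: [S' -> .S, S -> .aaA, S -> .b]


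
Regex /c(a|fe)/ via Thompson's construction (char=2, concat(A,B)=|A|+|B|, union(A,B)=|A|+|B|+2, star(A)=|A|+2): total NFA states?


Syntax tree has 4 char leaf(s), 1 union(s), 0 star(s)
chars contribute 4×2 = 8; each union adds +2; each star adds +2
Total: 8 + 2 + 0 = 10 states


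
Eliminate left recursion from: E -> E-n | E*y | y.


Left-recursive alternatives: E-n, E*y; non-recursive: y
Introduce E': E -> yE', E' -> -nE' | *yE' | ε


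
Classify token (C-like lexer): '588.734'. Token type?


Pattern: digits with a decimal point
Type: FLOAT_LITERAL


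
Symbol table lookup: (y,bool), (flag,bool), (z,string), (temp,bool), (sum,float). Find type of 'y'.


Lookup 'y' → type bool


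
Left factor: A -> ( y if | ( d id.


Common prefix: '('
Factored: A -> ( A', A' -> y if | d id


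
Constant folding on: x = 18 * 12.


18 * 12 = 216 at compile time
Optimized: x = 216


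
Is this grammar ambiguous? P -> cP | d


right-linear, alternatives start with distinct terminals 'c' vs 'd': unique leftmost derivation
Unambiguous


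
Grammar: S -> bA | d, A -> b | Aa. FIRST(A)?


Per alternative of A: FIRST(b) = {b}; FIRST(Aa) = {b}
FIRST(A) = {b}


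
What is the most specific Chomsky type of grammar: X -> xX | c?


Right-linear: every RHS is a terminal or a terminal followed by one nonterminal
Classification: Type 3 (Regular)


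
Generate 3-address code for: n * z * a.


Break into single-operator statements:
t1 = n * z
t2 = t1 * a


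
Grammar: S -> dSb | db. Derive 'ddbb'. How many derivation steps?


Derivation: S => dSb => ddbb
Steps: 2


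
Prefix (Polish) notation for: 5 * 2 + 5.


left-to-right (same/higher precedence on left): tree is (+ (* 5 2) 5)
Prefix: + * 5 2 5


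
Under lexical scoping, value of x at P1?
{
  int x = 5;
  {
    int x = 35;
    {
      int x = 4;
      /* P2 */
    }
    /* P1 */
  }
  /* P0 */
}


x declared in the same block as P1
x = 35


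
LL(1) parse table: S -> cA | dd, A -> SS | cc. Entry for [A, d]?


For [A, d]: 'd' ∈ FIRST(SS)
Entry: A -> SS


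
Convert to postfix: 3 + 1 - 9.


Left to right (same or higher precedence on left)
Postfix: 3 1 + 9 -


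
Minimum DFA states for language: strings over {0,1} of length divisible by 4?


Track length mod 4: states 0..3, accept at 0
Minimal DFA: 4 states


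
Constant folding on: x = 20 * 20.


20 * 20 = 400 at compile time
Optimized: x = 400


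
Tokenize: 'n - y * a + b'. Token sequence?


Scan left to right, longest-match per lexeme
Tokens: ID(n), OP(-), ID(y), OP(*), ID(a), OP(+), ID(b)


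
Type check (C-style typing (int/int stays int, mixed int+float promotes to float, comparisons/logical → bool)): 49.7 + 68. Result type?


Operand types: float + int
Rule: mixed int/float promotes to float; int/int stays int
Result type: float


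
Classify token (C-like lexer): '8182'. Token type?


Pattern: digits only
Type: INTEGER_LITERAL


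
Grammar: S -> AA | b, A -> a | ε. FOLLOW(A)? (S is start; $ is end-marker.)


$ ∈ FOLLOW(S). For each A -> αBβ: add FIRST(β)\{ε} to FOLLOW(B); if β nullable, add FOLLOW(A).
FOLLOW(A) = {$, a}


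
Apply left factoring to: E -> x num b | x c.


Common prefix: 'x'
Factored: E -> x E', E' -> num b | c


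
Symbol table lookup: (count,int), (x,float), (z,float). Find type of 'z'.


Lookup 'z' → type float


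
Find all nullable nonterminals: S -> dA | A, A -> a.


A nonterminal is nullable iff some alternative derives ε (directly, or every symbol in it is nullable)
Nullable: {}


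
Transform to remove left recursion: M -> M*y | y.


Left-recursive alternatives: M*y; non-recursive: y
Introduce M': M -> yM', M' -> *yM' | ε


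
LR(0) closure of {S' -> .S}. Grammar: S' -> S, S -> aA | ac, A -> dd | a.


Start: S' -> .S
For each item with dot before a nonterminal B, add B -> .γ for every B-production
Closure: [S' -> .S, S -> .aA, S -> .ac]


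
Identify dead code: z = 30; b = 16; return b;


z is assigned but never read
Dead: 'z = 30'


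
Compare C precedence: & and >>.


'>>' is shift (level 8); '&' is bitwise AND (level 5)
Higher level binds tighter
'>>' has higher precedence than '&'


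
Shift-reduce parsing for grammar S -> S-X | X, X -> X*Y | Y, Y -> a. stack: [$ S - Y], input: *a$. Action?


'Y' (not preceded by X*) is the handle for X -> Y
Action: reduce (X -> Y)


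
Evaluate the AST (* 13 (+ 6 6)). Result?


Evaluate inner: (+ 6 6) = 12
Evaluate root: (* 13 12) = 156
Result: 156


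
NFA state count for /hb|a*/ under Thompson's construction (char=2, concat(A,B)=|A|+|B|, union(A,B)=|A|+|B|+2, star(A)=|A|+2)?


Syntax tree has 3 char leaf(s), 1 union(s), 1 star(s)
chars contribute 3×2 = 6; each union adds +2; each star adds +2
Total: 6 + 2 + 2 = 10 states


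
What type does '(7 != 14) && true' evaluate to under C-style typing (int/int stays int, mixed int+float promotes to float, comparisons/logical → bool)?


Operand types: bool && bool
Rule: logical operators take bool operands and yield bool
Result type: bool


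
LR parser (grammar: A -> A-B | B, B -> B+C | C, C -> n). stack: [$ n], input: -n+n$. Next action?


'n' on top is the handle for C -> n
Action: reduce (C -> n)


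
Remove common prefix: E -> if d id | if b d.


Common prefix: 'if'
Factored: E -> if E', E' -> d id | b d


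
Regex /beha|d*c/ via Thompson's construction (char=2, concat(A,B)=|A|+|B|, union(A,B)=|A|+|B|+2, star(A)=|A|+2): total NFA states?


Syntax tree has 6 char leaf(s), 1 union(s), 1 star(s)
chars contribute 6×2 = 12; each union adds +2; each star adds +2
Total: 12 + 2 + 2 = 16 states


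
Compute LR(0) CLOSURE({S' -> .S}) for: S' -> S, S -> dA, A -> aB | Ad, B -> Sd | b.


Start: S' -> .S
For each item with dot before a nonterminal B, add B -> .γ for every B-production
Closure: [S' -> .S, S -> .dA]


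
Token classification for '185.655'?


Pattern: digits with a decimal point
Type: FLOAT_LITERAL


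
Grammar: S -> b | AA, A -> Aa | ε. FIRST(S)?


Per alternative of S: FIRST(b) = {b}; FIRST(AA) = {a, ε}
FIRST(S) = {a, b, ε}


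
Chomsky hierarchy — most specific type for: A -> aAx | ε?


Single nonterminal LHS, but a^n x^n is not regular
Classification: Type 2 (Context-Free)


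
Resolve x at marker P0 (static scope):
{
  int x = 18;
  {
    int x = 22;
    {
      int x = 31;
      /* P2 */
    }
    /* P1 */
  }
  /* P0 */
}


x declared in the same block as P0
x = 18


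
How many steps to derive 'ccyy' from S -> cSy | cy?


Derivation: S => cSy => ccyy
Steps: 2


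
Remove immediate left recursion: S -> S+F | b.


Left-recursive alternatives: S+F; non-recursive: b
Introduce S': S -> bS', S' -> +FS' | ε


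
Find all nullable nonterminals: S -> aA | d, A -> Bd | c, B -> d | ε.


A nonterminal is nullable iff some alternative derives ε (directly, or every symbol in it is nullable)
Nullable: {B}


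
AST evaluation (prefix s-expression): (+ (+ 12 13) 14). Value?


Evaluate inner: (+ 12 13) = 25
Evaluate root: (+ 25 14) = 39
Result: 39


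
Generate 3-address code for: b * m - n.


Break into single-operator statements:
t1 = b * m
t2 = t1 - n


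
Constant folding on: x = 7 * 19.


7 * 19 = 133 at compile time
Optimized: x = 133


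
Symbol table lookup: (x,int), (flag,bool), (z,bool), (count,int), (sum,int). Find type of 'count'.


Lookup 'count' → type int


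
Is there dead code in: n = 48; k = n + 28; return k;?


n is read by k's definition; k is returned
No dead code


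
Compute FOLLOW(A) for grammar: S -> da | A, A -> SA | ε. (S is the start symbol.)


$ ∈ FOLLOW(S). For each A -> αBβ: add FIRST(β)\{ε} to FOLLOW(B); if β nullable, add FOLLOW(A).
FOLLOW(A) = {$, d}


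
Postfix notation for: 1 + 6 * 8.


* has higher precedence, evaluate 6*8 first
Postfix: 1 6 8 * +


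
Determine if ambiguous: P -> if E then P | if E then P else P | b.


dangling else: 'if E then if E then b else b' parses two ways
Ambiguous


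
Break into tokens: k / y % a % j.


Scan left to right, longest-match per lexeme
Tokens: ID(k), OP(/), ID(y), OP(%), ID(a), OP(%), ID(j)


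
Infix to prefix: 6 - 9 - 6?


left-to-right (same/higher precedence on left): tree is (- (- 6 9) 6)
Prefix: - - 6 9 6


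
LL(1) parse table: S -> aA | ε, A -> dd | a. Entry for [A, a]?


For [A, a]: 'a' ∈ FIRST(a)
Entry: A -> a


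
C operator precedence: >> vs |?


'>>' is shift (level 8); '|' is bitwise OR (level 3)
Higher level binds tighter
'>>' has higher precedence than '|'


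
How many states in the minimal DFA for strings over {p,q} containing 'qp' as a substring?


KMP-style automaton: 2 progress states + 1 absorbing accept = 3
Minimal DFA: 3 states


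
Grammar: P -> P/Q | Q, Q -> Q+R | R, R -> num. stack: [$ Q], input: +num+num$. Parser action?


shift '+' to continue Q -> Q+R
Action: shift


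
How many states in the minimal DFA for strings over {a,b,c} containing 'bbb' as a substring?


KMP-style automaton: 3 progress states + 1 absorbing accept = 4
Minimal DFA: 4 states


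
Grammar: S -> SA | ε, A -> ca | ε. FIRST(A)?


Per alternative of A: FIRST(ca) = {c}; FIRST(ε) = {ε}
FIRST(A) = {c, ε}


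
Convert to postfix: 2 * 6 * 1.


Left to right (same or higher precedence on left)
Postfix: 2 6 * 1 *


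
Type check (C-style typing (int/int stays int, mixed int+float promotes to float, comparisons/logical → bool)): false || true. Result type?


Operand types: bool || bool
Rule: logical operators take bool operands and yield bool
Result type: bool


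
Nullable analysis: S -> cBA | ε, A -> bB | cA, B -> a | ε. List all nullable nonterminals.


A nonterminal is nullable iff some alternative derives ε (directly, or every symbol in it is nullable)
Nullable: {B, S}


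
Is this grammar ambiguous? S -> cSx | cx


balanced c^n…x^n: each string has a unique parse
Unambiguous


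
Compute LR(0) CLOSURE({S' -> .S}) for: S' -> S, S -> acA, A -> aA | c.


Start: S' -> .S
For each item with dot before a nonterminal B, add B -> .γ for every B-production
Closure: [S' -> .S, S -> .acA]


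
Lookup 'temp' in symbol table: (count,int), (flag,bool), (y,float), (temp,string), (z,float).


Lookup 'temp' → type string


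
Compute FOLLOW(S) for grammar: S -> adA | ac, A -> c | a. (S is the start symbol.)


$ ∈ FOLLOW(S). For each A -> αBβ: add FIRST(β)\{ε} to FOLLOW(B); if β nullable, add FOLLOW(A).
FOLLOW(S) = {$}


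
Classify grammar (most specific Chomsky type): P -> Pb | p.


Left-linear: every RHS is a terminal or one nonterminal followed by a terminal
Classification: Type 3 (Regular)


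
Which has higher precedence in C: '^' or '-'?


'-' is additive (level 9); '^' is bitwise XOR (level 4)
Higher level binds tighter
'-' has higher precedence than '^'


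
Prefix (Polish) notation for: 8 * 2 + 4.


left-to-right (same/higher precedence on left): tree is (+ (* 8 2) 4)
Prefix: + * 8 2 4


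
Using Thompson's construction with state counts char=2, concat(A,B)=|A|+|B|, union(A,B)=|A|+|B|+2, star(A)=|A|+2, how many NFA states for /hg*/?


Syntax tree has 2 char leaf(s), 0 union(s), 1 star(s)
chars contribute 2×2 = 4; each union adds +2; each star adds +2
Total: 4 + 0 + 2 = 6 states


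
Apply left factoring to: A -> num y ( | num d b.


Common prefix: 'num'
Factored: A -> num A', A' -> y ( | d b


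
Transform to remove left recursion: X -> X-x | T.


Left-recursive alternatives: X-x; non-recursive: T
Introduce X': X -> TX', X' -> -xX' | ε


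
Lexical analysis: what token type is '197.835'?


Pattern: digits with a decimal point
Type: FLOAT_LITERAL


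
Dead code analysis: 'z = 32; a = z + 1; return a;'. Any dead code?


z is read by a's definition; a is returned
No dead code


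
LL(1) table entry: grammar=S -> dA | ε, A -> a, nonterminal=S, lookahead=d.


For [S, d]: 'd' ∈ FIRST(dA)
Entry: S -> dA


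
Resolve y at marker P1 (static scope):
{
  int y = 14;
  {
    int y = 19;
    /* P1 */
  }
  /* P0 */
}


y declared in the same block as P1
y = 19


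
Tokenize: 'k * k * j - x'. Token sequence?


Scan left to right, longest-match per lexeme
Tokens: ID(k), OP(*), ID(k), OP(*), ID(j), OP(-), ID(x)


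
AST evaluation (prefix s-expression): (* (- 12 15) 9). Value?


Evaluate inner: (- 12 15) = -3
Evaluate root: (* -3 9) = -27
Result: -27


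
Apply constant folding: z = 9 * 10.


9 * 10 = 90 at compile time
Optimized: z = 90


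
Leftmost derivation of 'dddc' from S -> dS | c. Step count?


Derivation: S => dS => ddS => dddS => dddc
Steps: 4


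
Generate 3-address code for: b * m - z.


Break into single-operator statements:
t1 = b * m
t2 = t1 - z


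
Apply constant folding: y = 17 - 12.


17 - 12 = 5 at compile time
Optimized: y = 5


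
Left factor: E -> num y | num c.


Common prefix: 'num'
Factored: E -> num E', E' -> y | c


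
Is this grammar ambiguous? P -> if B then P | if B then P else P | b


dangling else: 'if B then if B then b else b' parses two ways
Ambiguous


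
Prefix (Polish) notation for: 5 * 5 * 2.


left-to-right (same/higher precedence on left): tree is (* (* 5 5) 2)
Prefix: * * 5 5 2


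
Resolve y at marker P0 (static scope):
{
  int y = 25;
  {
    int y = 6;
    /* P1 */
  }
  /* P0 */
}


y declared in the same block as P0
y = 25


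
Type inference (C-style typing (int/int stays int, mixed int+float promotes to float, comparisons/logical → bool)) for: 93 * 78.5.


Operand types: int * float
Rule: mixed int/float promotes to float; int/int stays int
Result type: float


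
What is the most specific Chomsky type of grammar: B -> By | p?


Left-linear: every RHS is a terminal or one nonterminal followed by a terminal
Classification: Type 3 (Regular)


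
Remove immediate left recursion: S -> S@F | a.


Left-recursive alternatives: S@F; non-recursive: a
Introduce S': S -> aS', S' -> @FS' | ε


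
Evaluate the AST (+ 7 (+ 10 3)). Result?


Evaluate inner: (+ 10 3) = 13
Evaluate root: (+ 7 13) = 20
Result: 20


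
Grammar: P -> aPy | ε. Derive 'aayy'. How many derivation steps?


Derivation: P => aPy => aaPyy => aayy
Steps: 3


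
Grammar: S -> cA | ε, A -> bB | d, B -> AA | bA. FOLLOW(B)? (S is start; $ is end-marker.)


$ ∈ FOLLOW(S). For each A -> αBβ: add FIRST(β)\{ε} to FOLLOW(B); if β nullable, add FOLLOW(A).
FOLLOW(B) = {$, b, d}


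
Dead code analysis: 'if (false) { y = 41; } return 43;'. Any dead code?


condition is constant false, so the whole block is unreachable
Dead: 'if (false) { y = 41; }'


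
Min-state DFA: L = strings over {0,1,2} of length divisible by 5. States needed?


Track length mod 5: states 0..4, accept at 0
Minimal DFA: 5 states


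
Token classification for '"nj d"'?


Pattern: double-quoted sequence
Type: STRING_LITERAL


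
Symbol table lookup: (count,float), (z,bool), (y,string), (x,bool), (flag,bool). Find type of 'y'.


Lookup 'y' → type string


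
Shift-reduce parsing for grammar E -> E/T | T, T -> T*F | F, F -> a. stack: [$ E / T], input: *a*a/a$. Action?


'*' can extend T; shift to build T -> T*F
Action: shift


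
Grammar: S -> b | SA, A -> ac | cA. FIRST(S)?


Per alternative of S: FIRST(b) = {b}; FIRST(SA) = {b}
FIRST(S) = {b}


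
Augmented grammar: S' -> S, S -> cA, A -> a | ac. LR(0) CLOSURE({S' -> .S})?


Start: S' -> .S
For each item with dot before a nonterminal B, add B -> .γ for every B-production
Closure: [S' -> .S, S -> .cA]


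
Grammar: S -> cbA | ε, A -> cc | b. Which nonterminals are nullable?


A nonterminal is nullable iff some alternative derives ε (directly, or every symbol in it is nullable)
Nullable: {S}


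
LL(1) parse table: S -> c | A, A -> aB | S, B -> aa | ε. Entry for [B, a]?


For [B, a]: 'a' ∈ FIRST(aa)
Entry: B -> aa


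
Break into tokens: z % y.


Scan left to right, longest-match per lexeme
Tokens: ID(z), OP(%), ID(y)
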